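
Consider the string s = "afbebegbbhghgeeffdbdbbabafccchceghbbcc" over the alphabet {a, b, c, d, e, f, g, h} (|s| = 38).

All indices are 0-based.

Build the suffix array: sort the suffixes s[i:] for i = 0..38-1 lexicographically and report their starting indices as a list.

[22, 0, 24, 21, 23, 20, 34, 7, 35, 18, 2, 4, 8, 37, 36, 26, 27, 30, 28, 19, 17, 3, 13, 14, 5, 31, 1, 25, 16, 15, 6, 12, 32, 10, 33, 29, 11, 9]

sorted suffixes:
  #0 SA[0]=22  'abafccchceghbbcc'
  #1 SA[1]=0  'afbebegbbhghgeeffdbdbbabafccchceghbbcc'
  #2 SA[2]=24  'afccchceghbbcc'
  #3 SA[3]=21  'babafccchceghbbcc'
  #4 SA[4]=23  'bafccchceghbbcc'
  #5 SA[5]=20  'bbabafccchceghbbcc'
  #6 SA[6]=34  'bbcc'
  #7 SA[7]=7  'bbhghgeeffdbdbbabafccchceghbbcc'
  #8 SA[8]=35  'bcc'
  #9 SA[9]=18  'bdbbabafccchceghbbcc'
  #10 SA[10]=2  'bebegbbhghgeeffdbdbbabafccchceghbbcc'
  #11 SA[11]=4  'begbbhghgeeffdbdbbabafccchceghbbcc'
  #12 SA[12]=8  'bhghgeeffdbdbbabafccchceghbbcc'
  #13 SA[13]=37  'c'
  #14 SA[14]=36  'cc'
  #15 SA[15]=26  'ccchceghbbcc'
  #16 SA[16]=27  'cchceghbbcc'
  #17 SA[17]=30  'ceghbbcc'
  #18 SA[18]=28  'chceghbbcc'
  #19 SA[19]=19  'dbbabafccchceghbbcc'
  #20 SA[20]=17  'dbdbbabafccchceghbbcc'
  #21 SA[21]=3  'ebegbbhghgeeffdbdbbabafccchceghbbcc'
  #22 SA[22]=13  'eeffdbdbbabafccchceghbbcc'
  #23 SA[23]=14  'effdbdbbabafccchceghbbcc'
  #24 SA[24]=5  'egbbhghgeeffdbdbbabafccchceghbbcc'
  #25 SA[25]=31  'eghbbcc'
  #26 SA[26]=1  'fbebegbbhghgeeffdbdbbabafccchceghbbcc'
  #27 SA[27]=25  'fccchceghbbcc'
  #28 SA[28]=16  'fdbdbbabafccchceghbbcc'
  #29 SA[29]=15  'ffdbdbbabafccchceghbbcc'
  #30 SA[30]=6  'gbbhghgeeffdbdbbabafccchceghbbcc'
  #31 SA[31]=12  'geeffdbdbbabafccchceghbbcc'
  #32 SA[32]=32  'ghbbcc'
  #33 SA[33]=10  'ghgeeffdbdbbabafccchceghbbcc'
  #34 SA[34]=33  'hbbcc'
  #35 SA[35]=29  'hceghbbcc'
  #36 SA[36]=11  'hgeeffdbdbbabafccchceghbbcc'
  #37 SA[37]=9  'hghgeeffdbdbbabafccchceghbbcc'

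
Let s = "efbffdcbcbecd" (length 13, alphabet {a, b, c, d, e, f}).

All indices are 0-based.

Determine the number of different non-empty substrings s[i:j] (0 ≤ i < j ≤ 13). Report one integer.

rank | idx | suffix
   0 |   7 | bcbecd
   1 |   9 | becd
   2 |   2 | bffdcbcbecd
   3 |   6 | cbcbecd
   4 |   8 | cbecd
   5 |  11 | cd
   6 |  12 | d
   7 |   5 | dcbcbecd
   8 |  10 | ecd
   9 |   0 | efbffdcbcbecd
  10 |   1 | fbffdcbcbecd
  11 |   4 | fdcbcbecd
  12 |   3 | ffdcbcbecd

SA = [7, 9, 2, 6, 8, 11, 12, 5, 10, 0, 1, 4, 3]
rank  pair      lcp
   1  s[7:],s[9:]  1  'b'
   2  s[9:],s[2:]  1  'b'
   3  s[2:],s[6:]  0  ''
   4  s[6:],s[8:]  2  'cb'
   5  s[8:],s[11:]  1  'c'
   6  s[11:],s[12:]  0  ''
   7  s[12:],s[5:]  1  'd'
   8  s[5:],s[10:]  0  ''
   9  s[10:],s[0:]  1  'e'
  10  s[0:],s[1:]  0  ''
  11  s[1:],s[4:]  1  'f'
  12  s[4:],s[3:]  1  'f'

n(n+1)/2 = 13·14/2 = 91
Σ LCP = 0 + 1 + 1 + 0 + 2 + 1 + 0 + 1 + 0 + 1 + 0 + 1 + 1 = 9
distinct = 91 − 9 = 82

82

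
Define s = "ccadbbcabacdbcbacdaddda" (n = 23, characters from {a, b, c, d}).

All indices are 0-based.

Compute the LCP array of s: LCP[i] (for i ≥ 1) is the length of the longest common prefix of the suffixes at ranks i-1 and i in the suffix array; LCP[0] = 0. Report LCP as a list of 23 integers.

[0, 1, 1, 3, 1, 2, 0, 4, 1, 1, 2, 0, 2, 1, 1, 1, 2, 0, 2, 1, 2, 1, 2]

rank→(start, suffix):
  0 → (22, 'a')
  1 → (7, 'abacdbcbacdaddda')
  2 → (15, 'acdaddda')
  3 → (9, 'acdbcbacdaddda')
  4 → (2, 'adbbcabacdbcbacdaddda')
  5 → (18, 'addda')
  6 → (14, 'bacdaddda')
  7 → (8, 'bacdbcbacdaddda')
  8 → (4, 'bbcabacdbcbacdaddda')
  9 → (5, 'bcabacdbcbacdaddda')
  10 → (12, 'bcbacdaddda')
  11 → (6, 'cabacdbcbacdaddda')
  12 → (1, 'cadbbcabacdbcbacdaddda')
  13 → (13, 'cbacdaddda')
  14 → (0, 'ccadbbcabacdbcbacdaddda')
  15 → (16, 'cdaddda')
  16 → (10, 'cdbcbacdaddda')
  17 → (21, 'da')
  18 → (17, 'daddda')
  19 → (3, 'dbbcabacdbcbacdaddda')
  20 → (11, 'dbcbacdaddda')
  21 → (20, 'dda')
  22 → (19, 'ddda')

SA = [22, 7, 15, 9, 2, 18, 14, 8, 4, 5, 12, 6, 1, 13, 0, 16, 10, 21, 17, 3, 11, 20, 19]
i: (SA[i-1],SA[i]) lcp shared
  1: (22,7) 1 'a'
  2: (7,15) 1 'a'
  3: (15,9) 3 'acd'
  4: (9,2) 1 'a'
  5: (2,18) 2 'ad'
  6: (18,14) 0 ''
  7: (14,8) 4 'bacd'
  8: (8,4) 1 'b'
  9: (4,5) 1 'b'
  10: (5,12) 2 'bc'
  11: (12,6) 0 ''
  12: (6,1) 2 'ca'
  13: (1,13) 1 'c'
  14: (13,0) 1 'c'
  15: (0,16) 1 'c'
  16: (16,10) 2 'cd'
  17: (10,21) 0 ''
  18: (21,17) 2 'da'
  19: (17,3) 1 'd'
  20: (3,11) 2 'db'
  21: (11,20) 1 'd'
  22: (20,19) 2 'dd'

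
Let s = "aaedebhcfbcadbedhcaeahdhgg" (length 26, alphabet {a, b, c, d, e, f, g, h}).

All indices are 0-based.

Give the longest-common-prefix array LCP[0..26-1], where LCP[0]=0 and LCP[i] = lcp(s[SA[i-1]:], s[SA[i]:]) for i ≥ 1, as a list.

rank→(start, suffix):
  0 → (0, 'aaedebhcfbcadbedhcaeahdhgg')
  1 → (11, 'adbedhcaeahdhgg')
  2 → (18, 'aeahdhgg')
  3 → (1, 'aedebhcfbcadbedhcaeahdhgg')
  4 → (20, 'ahdhgg')
  5 → (9, 'bcadbedhcaeahdhgg')
  6 → (13, 'bedhcaeahdhgg')
  7 → (5, 'bhcfbcadbedhcaeahdhgg')
  8 → (10, 'cadbedhcaeahdhgg')
  9 → (17, 'caeahdhgg')
  10 → (7, 'cfbcadbedhcaeahdhgg')
  11 → (12, 'dbedhcaeahdhgg')
  12 → (3, 'debhcfbcadbedhcaeahdhgg')
  13 → (15, 'dhcaeahdhgg')
  14 → (22, 'dhgg')
  15 → (19, 'eahdhgg')
  16 → (4, 'ebhcfbcadbedhcaeahdhgg')
  17 → (2, 'edebhcfbcadbedhcaeahdhgg')
  18 → (14, 'edhcaeahdhgg')
  19 → (8, 'fbcadbedhcaeahdhgg')
  20 → (25, 'g')
  21 → (24, 'gg')
  22 → (16, 'hcaeahdhgg')
  23 → (6, 'hcfbcadbedhcaeahdhgg')
  24 → (21, 'hdhgg')
  25 → (23, 'hgg')

SA = [0, 11, 18, 1, 20, 9, 13, 5, 10, 17, 7, 12, 3, 15, 22, 19, 4, 2, 14, 8, 25, 24, 16, 6, 21, 23]
i: (SA[i-1],SA[i]) lcp shared
  1: (0,11) 1 'a'
  2: (11,18) 1 'a'
  3: (18,1) 2 'ae'
  4: (1,20) 1 'a'
  5: (20,9) 0 ''
  6: (9,13) 1 'b'
  7: (13,5) 1 'b'
  8: (5,10) 0 ''
  9: (10,17) 2 'ca'
  10: (17,7) 1 'c'
  11: (7,12) 0 ''
  12: (12,3) 1 'd'
  13: (3,15) 1 'd'
  14: (15,22) 2 'dh'
  15: (22,19) 0 ''
  16: (19,4) 1 'e'
  17: (4,2) 1 'e'
  18: (2,14) 2 'ed'
  19: (14,8) 0 ''
  20: (8,25) 0 ''
  21: (25,24) 1 'g'
  22: (24,16) 0 ''
  23: (16,6) 2 'hc'
  24: (6,21) 1 'h'
  25: (21,23) 1 'h'

[0, 1, 1, 2, 1, 0, 1, 1, 0, 2, 1, 0, 1, 1, 2, 0, 1, 1, 2, 0, 0, 1, 0, 2, 1, 1]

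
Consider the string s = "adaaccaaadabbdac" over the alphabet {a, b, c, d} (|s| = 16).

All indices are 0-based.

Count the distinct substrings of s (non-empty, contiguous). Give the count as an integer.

117

rank | idx | suffix
   0 |   6 | aaadabbdac
   1 |   2 | aaccaaadabbdac
   2 |   7 | aadabbdac
   3 |  10 | abbdac
   4 |  14 | ac
   5 |   3 | accaaadabbdac
   6 |   0 | adaaccaaadabbdac
   7 |   8 | adabbdac
   8 |  11 | bbdac
   9 |  12 | bdac
  10 |  15 | c
  11 |   5 | caaadabbdac
  12 |   4 | ccaaadabbdac
  13 |   1 | daaccaaadabbdac
  14 |   9 | dabbdac
  15 |  13 | dac

SA = [6, 2, 7, 10, 14, 3, 0, 8, 11, 12, 15, 5, 4, 1, 9, 13]
rank  pair      lcp
   1  s[6:],s[2:]  2  'aa'
   2  s[2:],s[7:]  2  'aa'
   3  s[7:],s[10:]  1  'a'
   4  s[10:],s[14:]  1  'a'
   5  s[14:],s[3:]  2  'ac'
   6  s[3:],s[0:]  1  'a'
   7  s[0:],s[8:]  3  'ada'
   8  s[8:],s[11:]  0  ''
   9  s[11:],s[12:]  1  'b'
  10  s[12:],s[15:]  0  ''
  11  s[15:],s[5:]  1  'c'
  12  s[5:],s[4:]  1  'c'
  13  s[4:],s[1:]  0  ''
  14  s[1:],s[9:]  2  'da'
  15  s[9:],s[13:]  2  'da'

n(n+1)/2 = 16·17/2 = 136
Σ LCP = 0 + 2 + 2 + 1 + 1 + 2 + 1 + 3 + 0 + 1 + 0 + 1 + 1 + 0 + 2 + 2 = 19
distinct = 136 − 19 = 117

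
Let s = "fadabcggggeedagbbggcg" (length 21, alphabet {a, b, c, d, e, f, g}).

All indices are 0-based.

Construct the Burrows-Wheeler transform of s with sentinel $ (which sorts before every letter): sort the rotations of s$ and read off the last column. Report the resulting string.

gdfdgabgbaeeg$caggbggc

rank  rotation                last
    0  $fadabcggggeedagbbggcg  g
    1  abcggggeedagbbggcg$fad  d
    2  adabcggggeedagbbggcg$f  f
    3  agbbggcg$fadabcggggeed  d
    4  bbggcg$fadabcggggeedag  g
    5  bcggggeedagbbggcg$fada  a
    6  bggcg$fadabcggggeedagb  b
    7  cg$fadabcggggeedagbbgg  g
    8  cggggeedagbbggcg$fadab  b
    9  dabcggggeedagbbggcg$fa  a
   10  dagbbggcg$fadabcggggee  e
   11  edagbbggcg$fadabcgggge  e
   12  eedagbbggcg$fadabcgggg  g
   13  fadabcggggeedagbbggcg$  $
   14  g$fadabcggggeedagbbggc  c
   15  gbbggcg$fadabcggggeeda  a
   16  gcg$fadabcggggeedagbbg  g
   17  geedagbbggcg$fadabcggg  g
   18  ggcg$fadabcggggeedagbb  b
   19  ggeedagbbggcg$fadabcgg  g
   20  gggeedagbbggcg$fadabcg  g
   21  ggggeedagbbggcg$fadabc  c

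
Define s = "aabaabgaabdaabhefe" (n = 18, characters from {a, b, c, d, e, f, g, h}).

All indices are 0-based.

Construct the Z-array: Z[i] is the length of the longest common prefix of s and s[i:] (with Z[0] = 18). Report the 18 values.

[18, 1, 0, 3, 1, 0, 0, 3, 1, 0, 0, 3, 1, 0, 0, 0, 0, 0]

Z[0]=18
i=1: fresh scan; Z[1]=1 grow→box=[1,2)
i=2: fresh scan; Z[2]=0
i=3: fresh scan; Z[3]=3 grow→box=[3,6)
i=4: min(r-i=2, Z[1]=1)=1; Z[4]=1
i=5: min(r-i=1, Z[2]=0)=0; Z[5]=0
i=6: fresh scan; Z[6]=0
i=7: fresh scan; Z[7]=3 grow→box=[7,10)
i=8: min(r-i=2, Z[1]=1)=1; Z[8]=1
i=9: min(r-i=1, Z[2]=0)=0; Z[9]=0
i=10: fresh scan; Z[10]=0
i=11: fresh scan; Z[11]=3 grow→box=[11,14)
i=12: min(r-i=2, Z[1]=1)=1; Z[12]=1
i=13: min(r-i=1, Z[2]=0)=0; Z[13]=0
i=14: fresh scan; Z[14]=0
i=15: fresh scan; Z[15]=0
i=16: fresh scan; Z[16]=0
i=17: fresh scan; Z[17]=0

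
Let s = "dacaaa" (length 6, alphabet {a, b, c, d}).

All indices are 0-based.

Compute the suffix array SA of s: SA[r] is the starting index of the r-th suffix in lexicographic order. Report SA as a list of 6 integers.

rank | idx | suffix
   0 |   5 | a
   1 |   4 | aa
   2 |   3 | aaa
   3 |   1 | acaaa
   4 |   2 | caaa
   5 |   0 | dacaaa

[5, 4, 3, 1, 2, 0]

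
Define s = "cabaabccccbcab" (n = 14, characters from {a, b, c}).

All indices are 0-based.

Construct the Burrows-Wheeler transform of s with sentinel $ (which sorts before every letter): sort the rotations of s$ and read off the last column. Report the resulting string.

rank  rotation         last
    0  $cabaabccccbcab  b
    1  aabccccbcab$cab  b
    2  ab$cabaabccccbc  c
    3  abaabccccbcab$c  c
    4  abccccbcab$caba  a
    5  b$cabaabccccbca  a
    6  baabccccbcab$ca  a
    7  bcab$cabaabcccc  c
    8  bccccbcab$cabaa  a
    9  cab$cabaabccccb  b
   10  cabaabccccbcab$  $
   11  cbcab$cabaabccc  c
   12  ccbcab$cabaabcc  c
   13  cccbcab$cabaabc  c
   14  ccccbcab$cabaab  b

bbccaaacab$cccb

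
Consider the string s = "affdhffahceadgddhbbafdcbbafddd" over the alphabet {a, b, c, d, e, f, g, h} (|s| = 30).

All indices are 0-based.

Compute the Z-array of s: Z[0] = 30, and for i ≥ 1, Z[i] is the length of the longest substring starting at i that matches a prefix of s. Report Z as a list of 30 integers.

[30, 0, 0, 0, 0, 0, 0, 1, 0, 0, 0, 1, 0, 0, 0, 0, 0, 0, 0, 2, 0, 0, 0, 0, 0, 2, 0, 0, 0, 0]

Z[0]=30
i=1: outside box; Z[1]=0
i=2: outside box; Z[2]=0
i=3: outside box; Z[3]=0
i=4: outside box; Z[4]=0
i=5: outside box; Z[5]=0
i=6: outside box; Z[6]=0
i=7: outside box; Z[7]=1 grow→box=[7,8)
i=8: outside box; Z[8]=0
i=9: outside box; Z[9]=0
i=10: outside box; Z[10]=0
i=11: outside box; Z[11]=1 grow→box=[11,12)
i=12: outside box; Z[12]=0
i=13: outside box; Z[13]=0
i=14: outside box; Z[14]=0
i=15: outside box; Z[15]=0
i=16: outside box; Z[16]=0
i=17: outside box; Z[17]=0
i=18: outside box; Z[18]=0
i=19: outside box; Z[19]=2 grow→box=[19,21)
i=20: min(r-i=1, Z[1]=0)=0; Z[20]=0
i=21: outside box; Z[21]=0
i=22: outside box; Z[22]=0
i=23: outside box; Z[23]=0
i=24: outside box; Z[24]=0
i=25: outside box; Z[25]=2 grow→box=[25,27)
i=26: min(r-i=1, Z[1]=0)=0; Z[26]=0
i=27: outside box; Z[27]=0
i=28: outside box; Z[28]=0
i=29: outside box; Z[29]=0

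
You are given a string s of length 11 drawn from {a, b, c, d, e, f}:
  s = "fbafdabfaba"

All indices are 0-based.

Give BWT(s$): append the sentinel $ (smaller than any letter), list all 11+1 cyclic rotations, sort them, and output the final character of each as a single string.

rank  rotation      last
    0  $fbafdabfaba  a
    1  a$fbafdabfab  b
    2  aba$fbafdabf  f
    3  abfaba$fbafd  d
    4  afdabfaba$fb  b
    5  ba$fbafdabfa  a
    6  bafdabfaba$f  f
    7  bfaba$fbafda  a
    8  dabfaba$fbaf  f
    9  faba$fbafdab  b
   10  fbafdabfaba$  $
   11  fdabfaba$fba  a

abfdbafafb$a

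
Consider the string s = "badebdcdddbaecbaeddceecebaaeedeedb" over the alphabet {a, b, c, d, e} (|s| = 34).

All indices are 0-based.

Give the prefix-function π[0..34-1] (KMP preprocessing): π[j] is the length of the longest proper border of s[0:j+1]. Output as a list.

π[0] = 0
j=1 s[j]='a': π[1]=0 (border '')
j=2 s[j]='d': π[2]=0 (border '')
j=3 s[j]='e': π[3]=0 (border '')
j=4 s[j]='b': π[4]=1 (border 'b')
j=5 s[j]='d': k: 1→0; π[5]=0 (border '')
j=6 s[j]='c': π[6]=0 (border '')
j=7 s[j]='d': π[7]=0 (border '')
j=8 s[j]='d': π[8]=0 (border '')
j=9 s[j]='d': π[9]=0 (border '')
j=10 s[j]='b': π[10]=1 (border 'b')
j=11 s[j]='a': π[11]=2 (border 'ba')
j=12 s[j]='e': k: 2→0; π[12]=0 (border '')
j=13 s[j]='c': π[13]=0 (border '')
j=14 s[j]='b': π[14]=1 (border 'b')
j=15 s[j]='a': π[15]=2 (border 'ba')
j=16 s[j]='e': k: 2→0; π[16]=0 (border '')
j=17 s[j]='d': π[17]=0 (border '')
j=18 s[j]='d': π[18]=0 (border '')
j=19 s[j]='c': π[19]=0 (border '')
j=20 s[j]='e': π[20]=0 (border '')
j=21 s[j]='e': π[21]=0 (border '')
j=22 s[j]='c': π[22]=0 (border '')
j=23 s[j]='e': π[23]=0 (border '')
j=24 s[j]='b': π[24]=1 (border 'b')
j=25 s[j]='a': π[25]=2 (border 'ba')
j=26 s[j]='a': k: 2→0; π[26]=0 (border '')
j=27 s[j]='e': π[27]=0 (border '')
j=28 s[j]='e': π[28]=0 (border '')
j=29 s[j]='d': π[29]=0 (border '')
j=30 s[j]='e': π[30]=0 (border '')
j=31 s[j]='e': π[31]=0 (border '')
j=32 s[j]='d': π[32]=0 (border '')
j=33 s[j]='b': π[33]=1 (border 'b')

[0, 0, 0, 0, 1, 0, 0, 0, 0, 0, 1, 2, 0, 0, 1, 2, 0, 0, 0, 0, 0, 0, 0, 0, 1, 2, 0, 0, 0, 0, 0, 0, 0, 1]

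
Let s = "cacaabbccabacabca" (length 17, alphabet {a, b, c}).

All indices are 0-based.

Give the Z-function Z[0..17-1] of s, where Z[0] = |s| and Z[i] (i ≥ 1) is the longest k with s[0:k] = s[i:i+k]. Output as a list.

Z[0]=17
i=1: outside box; Z[1]=0
i=2: outside box; Z[2]=2 grow→box=[2,4)
i=3: min(r-i=1, Z[1]=0)=0; Z[3]=0
i=4: outside box; Z[4]=0
i=5: outside box; Z[5]=0
i=6: outside box; Z[6]=0
i=7: outside box; Z[7]=1 grow→box=[7,8)
i=8: outside box; Z[8]=2 grow→box=[8,10)
i=9: min(r-i=1, Z[1]=0)=0; Z[9]=0
i=10: outside box; Z[10]=0
i=11: outside box; Z[11]=0
i=12: outside box; Z[12]=2 grow→box=[12,14)
i=13: min(r-i=1, Z[1]=0)=0; Z[13]=0
i=14: outside box; Z[14]=0
i=15: outside box; Z[15]=2 grow→box=[15,17)
i=16: min(r-i=1, Z[1]=0)=0; Z[16]=0

[17, 0, 2, 0, 0, 0, 0, 1, 2, 0, 0, 0, 2, 0, 0, 2, 0]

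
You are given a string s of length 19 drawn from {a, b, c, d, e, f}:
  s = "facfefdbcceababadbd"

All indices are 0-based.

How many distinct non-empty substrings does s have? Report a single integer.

173

rank | idx | suffix
   0 |  11 | ababadbd
   1 |  13 | abadbd
   2 |   1 | acfefdbcceababadbd
   3 |  15 | adbd
   4 |  12 | babadbd
   5 |  14 | badbd
   6 |   7 | bcceababadbd
   7 |  17 | bd
   8 |   8 | cceababadbd
   9 |   9 | ceababadbd
  10 |   2 | cfefdbcceababadbd
  11 |  18 | d
  12 |   6 | dbcceababadbd
  13 |  16 | dbd
  14 |  10 | eababadbd
  15 |   4 | efdbcceababadbd
  16 |   0 | facfefdbcceababadbd
  17 |   5 | fdbcceababadbd
  18 |   3 | fefdbcceababadbd

SA = [11, 13, 1, 15, 12, 14, 7, 17, 8, 9, 2, 18, 6, 16, 10, 4, 0, 5, 3]
i: (SA[i-1],SA[i]) lcp shared
  1: (11,13) 3 'aba'
  2: (13,1) 1 'a'
  3: (1,15) 1 'a'
  4: (15,12) 0 ''
  5: (12,14) 2 'ba'
  6: (14,7) 1 'b'
  7: (7,17) 1 'b'
  8: (17,8) 0 ''
  9: (8,9) 1 'c'
  10: (9,2) 1 'c'
  11: (2,18) 0 ''
  12: (18,6) 1 'd'
  13: (6,16) 2 'db'
  14: (16,10) 0 ''
  15: (10,4) 1 'e'
  16: (4,0) 0 ''
  17: (0,5) 1 'f'
  18: (5,3) 1 'f'

n(n+1)/2 = 19·20/2 = 190
Σ LCP = 0 + 3 + 1 + 1 + 0 + 2 + 1 + 1 + 0 + 1 + 1 + 0 + 1 + 2 + 0 + 1 + 0 + 1 + 1 = 17
distinct = 190 − 17 = 173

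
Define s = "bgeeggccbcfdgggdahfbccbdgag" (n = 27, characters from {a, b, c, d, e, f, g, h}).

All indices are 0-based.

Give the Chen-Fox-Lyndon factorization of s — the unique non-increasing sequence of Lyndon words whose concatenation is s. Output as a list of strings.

emit factor 1: 'bgeeggcc' (i=0, period=8)
emit factor 2: 'bcfdgggd' (i=8, period=8)
emit factor 3: 'ahfbccbdg' (i=16, period=9)
emit factor 4: 'ag' (i=25, period=2)

["bgeeggcc", "bcfdgggd", "ahfbccbdg", "ag"]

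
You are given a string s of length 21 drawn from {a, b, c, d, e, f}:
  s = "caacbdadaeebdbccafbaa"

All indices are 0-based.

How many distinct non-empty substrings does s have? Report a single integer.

rank | idx | suffix
   0 |  20 | a
   1 |  19 | aa
   2 |   1 | aacbdadaeebdbccafbaa
   3 |   2 | acbdadaeebdbccafbaa
   4 |   6 | adaeebdbccafbaa
   5 |   8 | aeebdbccafbaa
   6 |  16 | afbaa
   7 |  18 | baa
   8 |  13 | bccafbaa
   9 |   4 | bdadaeebdbccafbaa
  10 |  11 | bdbccafbaa
  11 |   0 | caacbdadaeebdbccafbaa
  12 |  15 | cafbaa
  13 |   3 | cbdadaeebdbccafbaa
  14 |  14 | ccafbaa
  15 |   5 | dadaeebdbccafbaa
  16 |   7 | daeebdbccafbaa
  17 |  12 | dbccafbaa
  18 |  10 | ebdbccafbaa
  19 |   9 | eebdbccafbaa
  20 |  17 | fbaa

SA = [20, 19, 1, 2, 6, 8, 16, 18, 13, 4, 11, 0, 15, 3, 14, 5, 7, 12, 10, 9, 17]
rank  pair      lcp
   1  s[20:],s[19:]  1  'a'
   2  s[19:],s[1:]  2  'aa'
   3  s[1:],s[2:]  1  'a'
   4  s[2:],s[6:]  1  'a'
   5  s[6:],s[8:]  1  'a'
   6  s[8:],s[16:]  1  'a'
   7  s[16:],s[18:]  0  ''
   8  s[18:],s[13:]  1  'b'
   9  s[13:],s[4:]  1  'b'
  10  s[4:],s[11:]  2  'bd'
  11  s[11:],s[0:]  0  ''
  12  s[0:],s[15:]  2  'ca'
  13  s[15:],s[3:]  1  'c'
  14  s[3:],s[14:]  1  'c'
  15  s[14:],s[5:]  0  ''
  16  s[5:],s[7:]  2  'da'
  17  s[7:],s[12:]  1  'd'
  18  s[12:],s[10:]  0  ''
  19  s[10:],s[9:]  1  'e'
  20  s[9:],s[17:]  0  ''

n(n+1)/2 = 21·22/2 = 231
Σ LCP = 0 + 1 + 2 + 1 + 1 + 1 + 1 + 0 + 1 + 1 + 2 + 0 + 2 + 1 + 1 + 0 + 2 + 1 + 0 + 1 + 0 = 19
distinct = 231 − 19 = 212

212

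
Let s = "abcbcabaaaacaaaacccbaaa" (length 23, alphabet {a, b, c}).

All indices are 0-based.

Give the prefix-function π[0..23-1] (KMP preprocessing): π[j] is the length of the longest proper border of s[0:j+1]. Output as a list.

π[0] = 0
j=1 s[j]='b': π[1]=0 (border '')
j=2 s[j]='c': π[2]=0 (border '')
j=3 s[j]='b': π[3]=0 (border '')
j=4 s[j]='c': π[4]=0 (border '')
j=5 s[j]='a': π[5]=1 (border 'a')
j=6 s[j]='b': π[6]=2 (border 'ab')
j=7 s[j]='a': k: 2→0; π[7]=1 (border 'a')
j=8 s[j]='a': k: 1→0; π[8]=1 (border 'a')
j=9 s[j]='a': k: 1→0; π[9]=1 (border 'a')
j=10 s[j]='a': k: 1→0; π[10]=1 (border 'a')
j=11 s[j]='c': k: 1→0; π[11]=0 (border '')
j=12 s[j]='a': π[12]=1 (border 'a')
j=13 s[j]='a': k: 1→0; π[13]=1 (border 'a')
j=14 s[j]='a': k: 1→0; π[14]=1 (border 'a')
j=15 s[j]='a': k: 1→0; π[15]=1 (border 'a')
j=16 s[j]='c': k: 1→0; π[16]=0 (border '')
j=17 s[j]='c': π[17]=0 (border '')
j=18 s[j]='c': π[18]=0 (border '')
j=19 s[j]='b': π[19]=0 (border '')
j=20 s[j]='a': π[20]=1 (border 'a')
j=21 s[j]='a': k: 1→0; π[21]=1 (border 'a')
j=22 s[j]='a': k: 1→0; π[22]=1 (border 'a')

[0, 0, 0, 0, 0, 1, 2, 1, 1, 1, 1, 0, 1, 1, 1, 1, 0, 0, 0, 0, 1, 1, 1]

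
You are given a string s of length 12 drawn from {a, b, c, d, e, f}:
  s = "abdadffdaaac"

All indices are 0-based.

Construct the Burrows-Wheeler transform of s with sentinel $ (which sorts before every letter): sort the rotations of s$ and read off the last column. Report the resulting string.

cda$adaafbafd

rank  rotation       last
    0  $abdadffdaaac  c
    1  aaac$abdadffd  d
    2  aac$abdadffda  a
    3  abdadffdaaac$  $
    4  ac$abdadffdaa  a
    5  adffdaaac$abd  d
    6  bdadffdaaac$a  a
    7  c$abdadffdaaa  a
    8  daaac$abdadff  f
    9  dadffdaaac$ab  b
   10  dffdaaac$abda  a
   11  fdaaac$abdadf  f
   12  ffdaaac$abdad  d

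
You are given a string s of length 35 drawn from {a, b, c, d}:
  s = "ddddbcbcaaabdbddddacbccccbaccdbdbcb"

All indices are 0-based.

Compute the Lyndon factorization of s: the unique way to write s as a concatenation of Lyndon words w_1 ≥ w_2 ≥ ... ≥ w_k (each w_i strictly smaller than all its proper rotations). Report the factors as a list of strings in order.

["d", "d", "d", "d", "bc", "bc", "aaabdbddddacbccccbaccdbdbcb"]

emit factor 1: 'd' (i=0, period=1)
emit factor 2: 'd' (i=1, period=1)
emit factor 3: 'd' (i=2, period=1)
emit factor 4: 'd' (i=3, period=1)
emit factor 5: 'bc' (i=4, period=2)
emit factor 6: 'bc' (i=6, period=2)
emit factor 7: 'aaabdbddddacbccccbaccdbdbcb' (i=8, period=27)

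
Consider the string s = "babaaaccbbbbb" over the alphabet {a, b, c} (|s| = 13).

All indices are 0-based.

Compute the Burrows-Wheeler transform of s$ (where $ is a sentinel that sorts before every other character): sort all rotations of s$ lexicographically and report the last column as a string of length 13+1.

bbababa$bbbcca

rank  rotation        last
    0  $babaaaccbbbbb  b
    1  aaaccbbbbb$bab  b
    2  aaccbbbbb$baba  a
    3  abaaaccbbbbb$b  b
    4  accbbbbb$babaa  a
    5  b$babaaaccbbbb  b
    6  baaaccbbbbb$ba  a
    7  babaaaccbbbbb$  $
    8  bb$babaaaccbbb  b
    9  bbb$babaaaccbb  b
   10  bbbb$babaaaccb  b
   11  bbbbb$babaaacc  c
   12  cbbbbb$babaaac  c
   13  ccbbbbb$babaaa  a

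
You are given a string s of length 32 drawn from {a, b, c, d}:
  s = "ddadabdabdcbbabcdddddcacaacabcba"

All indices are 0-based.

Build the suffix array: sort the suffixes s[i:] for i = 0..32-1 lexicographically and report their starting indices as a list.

sorted suffixes:
  #0 SA[0]=31  'a'
  #1 SA[1]=24  'aacabcba'
  #2 SA[2]=27  'abcba'
  #3 SA[3]=13  'abcdddddcacaacabcba'
  #4 SA[4]=4  'abdabdcbbabcdddddcacaacabcba'
  #5 SA[5]=7  'abdcbbabcdddddcacaacabcba'
  #6 SA[6]=22  'acaacabcba'
  #7 SA[7]=25  'acabcba'
  #8 SA[8]=2  'adabdabdcbbabcdddddcacaacabcba'
  #9 SA[9]=30  'ba'
  #10 SA[10]=12  'babcdddddcacaacabcba'
  #11 SA[11]=11  'bbabcdddddcacaacabcba'
  #12 SA[12]=28  'bcba'
  #13 SA[13]=14  'bcdddddcacaacabcba'
  #14 SA[14]=5  'bdabdcbbabcdddddcacaacabcba'
  #15 SA[15]=8  'bdcbbabcdddddcacaacabcba'
  #16 SA[16]=23  'caacabcba'
  #17 SA[17]=26  'cabcba'
  #18 SA[18]=21  'cacaacabcba'
  #19 SA[19]=29  'cba'
  #20 SA[20]=10  'cbbabcdddddcacaacabcba'
  #21 SA[21]=15  'cdddddcacaacabcba'
  #22 SA[22]=3  'dabdabdcbbabcdddddcacaacabcba'
  #23 SA[23]=6  'dabdcbbabcdddddcacaacabcba'
  #24 SA[24]=1  'dadabdabdcbbabcdddddcacaacabcba'
  #25 SA[25]=20  'dcacaacabcba'
  #26 SA[26]=9  'dcbbabcdddddcacaacabcba'
  #27 SA[27]=0  'ddadabdabdcbbabcdddddcacaacabcba'
  #28 SA[28]=19  'ddcacaacabcba'
  #29 SA[29]=18  'dddcacaacabcba'
  #30 SA[30]=17  'ddddcacaacabcba'
  #31 SA[31]=16  'dddddcacaacabcba'

[31, 24, 27, 13, 4, 7, 22, 25, 2, 30, 12, 11, 28, 14, 5, 8, 23, 26, 21, 29, 10, 15, 3, 6, 1, 20, 9, 0, 19, 18, 17, 16]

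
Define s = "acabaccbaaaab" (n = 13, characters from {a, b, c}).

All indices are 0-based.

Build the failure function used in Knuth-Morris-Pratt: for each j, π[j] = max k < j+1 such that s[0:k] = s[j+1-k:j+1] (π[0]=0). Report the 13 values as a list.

[0, 0, 1, 0, 1, 2, 0, 0, 1, 1, 1, 1, 0]

π[0] = 0
j=1 s[j]='c': π[1]=0 (border '')
j=2 s[j]='a': π[2]=1 (border 'a')
j=3 s[j]='b': k: 1→0; π[3]=0 (border '')
j=4 s[j]='a': π[4]=1 (border 'a')
j=5 s[j]='c': π[5]=2 (border 'ac')
j=6 s[j]='c': k: 2→0; π[6]=0 (border '')
j=7 s[j]='b': π[7]=0 (border '')
j=8 s[j]='a': π[8]=1 (border 'a')
j=9 s[j]='a': k: 1→0; π[9]=1 (border 'a')
j=10 s[j]='a': k: 1→0; π[10]=1 (border 'a')
j=11 s[j]='a': k: 1→0; π[11]=1 (border 'a')
j=12 s[j]='b': k: 1→0; π[12]=0 (border '')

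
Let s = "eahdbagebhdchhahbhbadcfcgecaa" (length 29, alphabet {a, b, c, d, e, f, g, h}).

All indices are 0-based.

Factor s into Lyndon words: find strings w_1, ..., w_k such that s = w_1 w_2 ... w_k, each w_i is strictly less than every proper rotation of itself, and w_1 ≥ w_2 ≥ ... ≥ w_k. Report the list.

emit factor 1: 'e' (i=0, period=1)
emit factor 2: 'ahdb' (i=1, period=4)
emit factor 3: 'agebhdchhahbhb' (i=5, period=14)
emit factor 4: 'adcfcgec' (i=19, period=8)
emit factor 5: 'a' (i=27, period=1)
emit factor 6: 'a' (i=28, period=1)

["e", "ahdb", "agebhdchhahbhb", "adcfcgec", "a", "a"]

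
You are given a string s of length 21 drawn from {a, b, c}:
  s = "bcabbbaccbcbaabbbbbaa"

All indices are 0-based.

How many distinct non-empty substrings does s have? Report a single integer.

193

sorted suffixes:
  #0 SA[0]=20  'a'
  #1 SA[1]=19  'aa'
  #2 SA[2]=12  'aabbbbbaa'
  #3 SA[3]=2  'abbbaccbcbaabbbbbaa'
  #4 SA[4]=13  'abbbbbaa'
  #5 SA[5]=6  'accbcbaabbbbbaa'
  #6 SA[6]=18  'baa'
  #7 SA[7]=11  'baabbbbbaa'
  #8 SA[8]=5  'baccbcbaabbbbbaa'
  #9 SA[9]=17  'bbaa'
  #10 SA[10]=4  'bbaccbcbaabbbbbaa'
  #11 SA[11]=16  'bbbaa'
  #12 SA[12]=3  'bbbaccbcbaabbbbbaa'
  #13 SA[13]=15  'bbbbaa'
  #14 SA[14]=14  'bbbbbaa'
  #15 SA[15]=0  'bcabbbaccbcbaabbbbbaa'
  #16 SA[16]=9  'bcbaabbbbbaa'
  #17 SA[17]=1  'cabbbaccbcbaabbbbbaa'
  #18 SA[18]=10  'cbaabbbbbaa'
  #19 SA[19]=8  'cbcbaabbbbbaa'
  #20 SA[20]=7  'ccbcbaabbbbbaa'

SA = [20, 19, 12, 2, 13, 6, 18, 11, 5, 17, 4, 16, 3, 15, 14, 0, 9, 1, 10, 8, 7]
i: (SA[i-1],SA[i]) lcp shared
  1: (20,19) 1 'a'
  2: (19,12) 2 'aa'
  3: (12,2) 1 'a'
  4: (2,13) 4 'abbb'
  5: (13,6) 1 'a'
  6: (6,18) 0 ''
  7: (18,11) 3 'baa'
  8: (11,5) 2 'ba'
  9: (5,17) 1 'b'
  10: (17,4) 3 'bba'
  11: (4,16) 2 'bb'
  12: (16,3) 4 'bbba'
  13: (3,15) 3 'bbb'
  14: (15,14) 4 'bbbb'
  15: (14,0) 1 'b'
  16: (0,9) 2 'bc'
  17: (9,1) 0 ''
  18: (1,10) 1 'c'
  19: (10,8) 2 'cb'
  20: (8,7) 1 'c'

n(n+1)/2 = 21·22/2 = 231
Σ LCP = 0 + 1 + 2 + 1 + 4 + 1 + 0 + 3 + 2 + 1 + 3 + 2 + 4 + 3 + 4 + 1 + 2 + 0 + 1 + 2 + 1 = 38
distinct = 231 − 38 = 193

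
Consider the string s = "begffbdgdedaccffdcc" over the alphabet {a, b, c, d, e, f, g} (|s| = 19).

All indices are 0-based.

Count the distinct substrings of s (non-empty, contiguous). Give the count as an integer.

176

sorted suffixes:
  #0 SA[0]=11  'accffdcc'
  #1 SA[1]=5  'bdgdedaccffdcc'
  #2 SA[2]=0  'begffbdgdedaccffdcc'
  #3 SA[3]=18  'c'
  #4 SA[4]=17  'cc'
  #5 SA[5]=12  'ccffdcc'
  #6 SA[6]=13  'cffdcc'
  #7 SA[7]=10  'daccffdcc'
  #8 SA[8]=16  'dcc'
  #9 SA[9]=8  'dedaccffdcc'
  #10 SA[10]=6  'dgdedaccffdcc'
  #11 SA[11]=9  'edaccffdcc'
  #12 SA[12]=1  'egffbdgdedaccffdcc'
  #13 SA[13]=4  'fbdgdedaccffdcc'
  #14 SA[14]=15  'fdcc'
  #15 SA[15]=3  'ffbdgdedaccffdcc'
  #16 SA[16]=14  'ffdcc'
  #17 SA[17]=7  'gdedaccffdcc'
  #18 SA[18]=2  'gffbdgdedaccffdcc'

SA = [11, 5, 0, 18, 17, 12, 13, 10, 16, 8, 6, 9, 1, 4, 15, 3, 14, 7, 2]
i: (SA[i-1],SA[i]) lcp shared
  1: (11,5) 0 ''
  2: (5,0) 1 'b'
  3: (0,18) 0 ''
  4: (18,17) 1 'c'
  5: (17,12) 2 'cc'
  6: (12,13) 1 'c'
  7: (13,10) 0 ''
  8: (10,16) 1 'd'
  9: (16,8) 1 'd'
  10: (8,6) 1 'd'
  11: (6,9) 0 ''
  12: (9,1) 1 'e'
  13: (1,4) 0 ''
  14: (4,15) 1 'f'
  15: (15,3) 1 'f'
  16: (3,14) 2 'ff'
  17: (14,7) 0 ''
  18: (7,2) 1 'g'

n(n+1)/2 = 19·20/2 = 190
Σ LCP = 0 + 0 + 1 + 0 + 1 + 2 + 1 + 0 + 1 + 1 + 1 + 0 + 1 + 0 + 1 + 1 + 2 + 0 + 1 = 14
distinct = 190 − 14 = 176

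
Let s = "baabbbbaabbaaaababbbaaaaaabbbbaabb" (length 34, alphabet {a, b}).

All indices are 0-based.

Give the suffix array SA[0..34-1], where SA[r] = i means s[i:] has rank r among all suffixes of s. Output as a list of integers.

[20, 21, 11, 22, 12, 23, 13, 30, 7, 24, 1, 14, 31, 8, 16, 25, 2, 33, 19, 10, 29, 6, 0, 15, 32, 18, 9, 28, 5, 17, 27, 4, 26, 3]

rank→(start, suffix):
  0 → (20, 'aaaaaabbbbaabb')
  1 → (21, 'aaaaabbbbaabb')
  2 → (11, 'aaaababbbaaaaaabbbbaabb')
  3 → (22, 'aaaabbbbaabb')
  4 → (12, 'aaababbbaaaaaabbbbaabb')
  5 → (23, 'aaabbbbaabb')
  6 → (13, 'aababbbaaaaaabbbbaabb')
  7 → (30, 'aabb')
  8 → (7, 'aabbaaaababbbaaaaaabbbbaabb')
  9 → (24, 'aabbbbaabb')
  10 → (1, 'aabbbbaabbaaaababbbaaaaaabbbbaabb')
  11 → (14, 'ababbbaaaaaabbbbaabb')
  12 → (31, 'abb')
  13 → (8, 'abbaaaababbbaaaaaabbbbaabb')
  14 → (16, 'abbbaaaaaabbbbaabb')
  15 → (25, 'abbbbaabb')
  16 → (2, 'abbbbaabbaaaababbbaaaaaabbbbaabb')
  17 → (33, 'b')
  18 → (19, 'baaaaaabbbbaabb')
  19 → (10, 'baaaababbbaaaaaabbbbaabb')
  20 → (29, 'baabb')
  21 → (6, 'baabbaaaababbbaaaaaabbbbaabb')
  22 → (0, 'baabbbbaabbaaaababbbaaaaaabbbbaabb')
  23 → (15, 'babbbaaaaaabbbbaabb')
  24 → (32, 'bb')
  25 → (18, 'bbaaaaaabbbbaabb')
  26 → (9, 'bbaaaababbbaaaaaabbbbaabb')
  27 → (28, 'bbaabb')
  28 → (5, 'bbaabbaaaababbbaaaaaabbbbaabb')
  29 → (17, 'bbbaaaaaabbbbaabb')
  30 → (27, 'bbbaabb')
  31 → (4, 'bbbaabbaaaababbbaaaaaabbbbaabb')
  32 → (26, 'bbbbaabb')
  33 → (3, 'bbbbaabbaaaababbbaaaaaabbbbaabb')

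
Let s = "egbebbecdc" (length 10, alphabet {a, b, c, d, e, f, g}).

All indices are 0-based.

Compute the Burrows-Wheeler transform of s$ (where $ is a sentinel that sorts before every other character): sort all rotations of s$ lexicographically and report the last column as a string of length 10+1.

cegbdecbb$e

rank  rotation     last
    0  $egbebbecdc  c
    1  bbecdc$egbe  e
    2  bebbecdc$eg  g
    3  becdc$egbeb  b
    4  c$egbebbecd  d
    5  cdc$egbebbe  e
    6  dc$egbebbec  c
    7  ebbecdc$egb  b
    8  ecdc$egbebb  b
    9  egbebbecdc$  $
   10  gbebbecdc$e  e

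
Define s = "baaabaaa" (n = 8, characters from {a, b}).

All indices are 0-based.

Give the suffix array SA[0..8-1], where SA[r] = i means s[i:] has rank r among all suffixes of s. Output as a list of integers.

sorted suffixes:
  #0 SA[0]=7  'a'
  #1 SA[1]=6  'aa'
  #2 SA[2]=5  'aaa'
  #3 SA[3]=1  'aaabaaa'
  #4 SA[4]=2  'aabaaa'
  #5 SA[5]=3  'abaaa'
  #6 SA[6]=4  'baaa'
  #7 SA[7]=0  'baaabaaa'

[7, 6, 5, 1, 2, 3, 4, 0]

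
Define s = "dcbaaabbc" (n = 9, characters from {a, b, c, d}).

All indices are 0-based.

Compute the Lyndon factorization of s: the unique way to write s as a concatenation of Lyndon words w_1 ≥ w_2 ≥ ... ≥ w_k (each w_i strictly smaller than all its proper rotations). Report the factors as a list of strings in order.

["d", "c", "b", "aaabbc"]

emit factor 1: 'd' (i=0, period=1)
emit factor 2: 'c' (i=1, period=1)
emit factor 3: 'b' (i=2, period=1)
emit factor 4: 'aaabbc' (i=3, period=6)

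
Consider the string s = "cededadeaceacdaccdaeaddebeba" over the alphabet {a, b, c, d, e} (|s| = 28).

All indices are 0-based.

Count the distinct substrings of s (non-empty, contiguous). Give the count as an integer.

368

rank→(start, suffix):
  0 → (27, 'a')
  1 → (14, 'accdaeaddebeba')
  2 → (11, 'acdaccdaeaddebeba')
  3 → (8, 'aceacdaccdaeaddebeba')
  4 → (20, 'addebeba')
  5 → (5, 'adeaceacdaccdaeaddebeba')
  6 → (18, 'aeaddebeba')
  7 → (26, 'ba')
  8 → (24, 'beba')
  9 → (15, 'ccdaeaddebeba')
  10 → (12, 'cdaccdaeaddebeba')
  11 → (16, 'cdaeaddebeba')
  12 → (9, 'ceacdaccdaeaddebeba')
  13 → (0, 'cededadeaceacdaccdaeaddebeba')
  14 → (13, 'daccdaeaddebeba')
  15 → (4, 'dadeaceacdaccdaeaddebeba')
  16 → (17, 'daeaddebeba')
  17 → (21, 'ddebeba')
  18 → (6, 'deaceacdaccdaeaddebeba')
  19 → (22, 'debeba')
  20 → (2, 'dedadeaceacdaccdaeaddebeba')
  21 → (10, 'eacdaccdaeaddebeba')
  22 → (7, 'eaceacdaccdaeaddebeba')
  23 → (19, 'eaddebeba')
  24 → (25, 'eba')
  25 → (23, 'ebeba')
  26 → (3, 'edadeaceacdaccdaeaddebeba')
  27 → (1, 'ededadeaceacdaccdaeaddebeba')

SA = [27, 14, 11, 8, 20, 5, 18, 26, 24, 15, 12, 16, 9, 0, 13, 4, 17, 21, 6, 22, 2, 10, 7, 19, 25, 23, 3, 1]
[i] adj suffixes → lcp
  [1] 27/14 → 1 ('a')
  [2] 14/11 → 2 ('ac')
  [3] 11/8 → 2 ('ac')
  [4] 8/20 → 1 ('a')
  [5] 20/5 → 2 ('ad')
  [6] 5/18 → 1 ('a')
  [7] 18/26 → 0 ('')
  [8] 26/24 → 1 ('b')
  [9] 24/15 → 0 ('')
  [10] 15/12 → 1 ('c')
  [11] 12/16 → 3 ('cda')
  [12] 16/9 → 1 ('c')
  [13] 9/0 → 2 ('ce')
  [14] 0/13 → 0 ('')
  [15] 13/4 → 2 ('da')
  [16] 4/17 → 2 ('da')
  [17] 17/21 → 1 ('d')
  [18] 21/6 → 1 ('d')
  [19] 6/22 → 2 ('de')
  [20] 22/2 → 2 ('de')
  [21] 2/10 → 0 ('')
  [22] 10/7 → 3 ('eac')
  [23] 7/19 → 2 ('ea')
  [24] 19/25 → 1 ('e')
  [25] 25/23 → 2 ('eb')
  [26] 23/3 → 1 ('e')
  [27] 3/1 → 2 ('ed')

n(n+1)/2 = 28·29/2 = 406
Σ LCP = 0 + 1 + 2 + 2 + 1 + 2 + 1 + 0 + 1 + 0 + 1 + 3 + 1 + 2 + 0 + 2 + 2 + 1 + 1 + 2 + 2 + 0 + 3 + 2 + 1 + 2 + 1 + 2 = 38
distinct = 406 − 38 = 368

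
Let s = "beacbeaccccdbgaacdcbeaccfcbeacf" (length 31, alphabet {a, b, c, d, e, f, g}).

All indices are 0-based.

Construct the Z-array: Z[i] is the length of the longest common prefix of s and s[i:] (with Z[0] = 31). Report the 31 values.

[31, 0, 0, 0, 4, 0, 0, 0, 0, 0, 0, 0, 1, 0, 0, 0, 0, 0, 0, 4, 0, 0, 0, 0, 0, 0, 4, 0, 0, 0, 0]

Z[0]=31
i=1: i≥r, start 0; Z[1]=0
i=2: i≥r, start 0; Z[2]=0
i=3: i≥r, start 0; Z[3]=0
i=4: i≥r, start 0; Z[4]=4 extend→box=[4,8)
i=5: min(r-i=3, Z[1]=0)=0; Z[5]=0
i=6: min(r-i=2, Z[2]=0)=0; Z[6]=0
i=7: min(r-i=1, Z[3]=0)=0; Z[7]=0
i=8: i≥r, start 0; Z[8]=0
i=9: i≥r, start 0; Z[9]=0
i=10: i≥r, start 0; Z[10]=0
i=11: i≥r, start 0; Z[11]=0
i=12: i≥r, start 0; Z[12]=1 extend→box=[12,13)
i=13: i≥r, start 0; Z[13]=0
i=14: i≥r, start 0; Z[14]=0
i=15: i≥r, start 0; Z[15]=0
i=16: i≥r, start 0; Z[16]=0
i=17: i≥r, start 0; Z[17]=0
i=18: i≥r, start 0; Z[18]=0
i=19: i≥r, start 0; Z[19]=4 extend→box=[19,23)
i=20: min(r-i=3, Z[1]=0)=0; Z[20]=0
i=21: min(r-i=2, Z[2]=0)=0; Z[21]=0
i=22: min(r-i=1, Z[3]=0)=0; Z[22]=0
i=23: i≥r, start 0; Z[23]=0
i=24: i≥r, start 0; Z[24]=0
i=25: i≥r, start 0; Z[25]=0
i=26: i≥r, start 0; Z[26]=4 extend→box=[26,30)
i=27: min(r-i=3, Z[1]=0)=0; Z[27]=0
i=28: min(r-i=2, Z[2]=0)=0; Z[28]=0
i=29: min(r-i=1, Z[3]=0)=0; Z[29]=0
i=30: i≥r, start 0; Z[30]=0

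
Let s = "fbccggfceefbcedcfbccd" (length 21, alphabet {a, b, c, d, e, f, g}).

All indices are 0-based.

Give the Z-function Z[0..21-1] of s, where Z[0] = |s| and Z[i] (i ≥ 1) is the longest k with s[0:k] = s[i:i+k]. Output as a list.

[21, 0, 0, 0, 0, 0, 1, 0, 0, 0, 3, 0, 0, 0, 0, 0, 4, 0, 0, 0, 0]

Z[0]=21
i=1: fresh scan; Z[1]=0
i=2: fresh scan; Z[2]=0
i=3: fresh scan; Z[3]=0
i=4: fresh scan; Z[4]=0
i=5: fresh scan; Z[5]=0
i=6: fresh scan; Z[6]=1 grow→box=[6,7)
i=7: fresh scan; Z[7]=0
i=8: fresh scan; Z[8]=0
i=9: fresh scan; Z[9]=0
i=10: fresh scan; Z[10]=3 grow→box=[10,13)
i=11: min(r-i=2, Z[1]=0)=0; Z[11]=0
i=12: min(r-i=1, Z[2]=0)=0; Z[12]=0
i=13: fresh scan; Z[13]=0
i=14: fresh scan; Z[14]=0
i=15: fresh scan; Z[15]=0
i=16: fresh scan; Z[16]=4 grow→box=[16,20)
i=17: min(r-i=3, Z[1]=0)=0; Z[17]=0
i=18: min(r-i=2, Z[2]=0)=0; Z[18]=0
i=19: min(r-i=1, Z[3]=0)=0; Z[19]=0
i=20: fresh scan; Z[20]=0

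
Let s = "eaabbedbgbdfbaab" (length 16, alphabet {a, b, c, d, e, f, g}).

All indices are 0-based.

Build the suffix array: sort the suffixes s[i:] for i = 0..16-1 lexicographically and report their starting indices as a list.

[13, 1, 14, 2, 15, 12, 3, 9, 4, 7, 6, 10, 0, 5, 11, 8]

rank | idx | suffix
   0 |  13 | aab
   1 |   1 | aabbedbgbdfbaab
   2 |  14 | ab
   3 |   2 | abbedbgbdfbaab
   4 |  15 | b
   5 |  12 | baab
   6 |   3 | bbedbgbdfbaab
   7 |   9 | bdfbaab
   8 |   4 | bedbgbdfbaab
   9 |   7 | bgbdfbaab
  10 |   6 | dbgbdfbaab
  11 |  10 | dfbaab
  12 |   0 | eaabbedbgbdfbaab
  13 |   5 | edbgbdfbaab
  14 |  11 | fbaab
  15 |   8 | gbdfbaab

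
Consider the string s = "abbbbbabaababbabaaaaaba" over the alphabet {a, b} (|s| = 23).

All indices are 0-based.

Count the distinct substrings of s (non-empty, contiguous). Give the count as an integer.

rank→(start, suffix):
  0 → (22, 'a')
  1 → (16, 'aaaaaba')
  2 → (17, 'aaaaba')
  3 → (18, 'aaaba')
  4 → (19, 'aaba')
  5 → (8, 'aababbabaaaaaba')
  6 → (20, 'aba')
  7 → (14, 'abaaaaaba')
  8 → (6, 'abaababbabaaaaaba')
  9 → (9, 'ababbabaaaaaba')
  10 → (11, 'abbabaaaaaba')
  11 → (0, 'abbbbbabaababbabaaaaaba')
  12 → (21, 'ba')
  13 → (15, 'baaaaaba')
  14 → (7, 'baababbabaaaaaba')
  15 → (13, 'babaaaaaba')
  16 → (5, 'babaababbabaaaaaba')
  17 → (10, 'babbabaaaaaba')
  18 → (12, 'bbabaaaaaba')
  19 → (4, 'bbabaababbabaaaaaba')
  20 → (3, 'bbbabaababbabaaaaaba')
  21 → (2, 'bbbbabaababbabaaaaaba')
  22 → (1, 'bbbbbabaababbabaaaaaba')

SA = [22, 16, 17, 18, 19, 8, 20, 14, 6, 9, 11, 0, 21, 15, 7, 13, 5, 10, 12, 4, 3, 2, 1]
i: (SA[i-1],SA[i]) lcp shared
  1: (22,16) 1 'a'
  2: (16,17) 4 'aaaa'
  3: (17,18) 3 'aaa'
  4: (18,19) 2 'aa'
  5: (19,8) 4 'aaba'
  6: (8,20) 1 'a'
  7: (20,14) 3 'aba'
  8: (14,6) 4 'abaa'
  9: (6,9) 3 'aba'
  10: (9,11) 2 'ab'
  11: (11,0) 3 'abb'
  12: (0,21) 0 ''
  13: (21,15) 2 'ba'
  14: (15,7) 3 'baa'
  15: (7,13) 2 'ba'
  16: (13,5) 5 'babaa'
  17: (5,10) 3 'bab'
  18: (10,12) 1 'b'
  19: (12,4) 6 'bbabaa'
  20: (4,3) 2 'bb'
  21: (3,2) 3 'bbb'
  22: (2,1) 4 'bbbb'

n(n+1)/2 = 23·24/2 = 276
Σ LCP = 0 + 1 + 4 + 3 + 2 + 4 + 1 + 3 + 4 + 3 + 2 + 3 + 0 + 2 + 3 + 2 + 5 + 3 + 1 + 6 + 2 + 3 + 4 = 61
distinct = 276 − 61 = 215

215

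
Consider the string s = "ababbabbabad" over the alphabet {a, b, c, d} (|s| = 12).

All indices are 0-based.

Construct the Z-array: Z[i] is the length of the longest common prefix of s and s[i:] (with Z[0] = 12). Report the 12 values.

[12, 0, 2, 0, 0, 2, 0, 0, 3, 0, 1, 0]

Z[0]=12
i=1: outside box; Z[1]=0
i=2: outside box; Z[2]=2 extend→box=[2,4)
i=3: min(r-i=1, Z[1]=0)=0; Z[3]=0
i=4: outside box; Z[4]=0
i=5: outside box; Z[5]=2 extend→box=[5,7)
i=6: min(r-i=1, Z[1]=0)=0; Z[6]=0
i=7: outside box; Z[7]=0
i=8: outside box; Z[8]=3 extend→box=[8,11)
i=9: min(r-i=2, Z[1]=0)=0; Z[9]=0
i=10: min(r-i=1, Z[2]=2)=1; Z[10]=1
i=11: outside box; Z[11]=0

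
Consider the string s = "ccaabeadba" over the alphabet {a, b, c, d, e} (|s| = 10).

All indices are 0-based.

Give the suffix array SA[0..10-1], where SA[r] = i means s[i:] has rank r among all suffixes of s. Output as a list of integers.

rank→(start, suffix):
  0 → (9, 'a')
  1 → (2, 'aabeadba')
  2 → (3, 'abeadba')
  3 → (6, 'adba')
  4 → (8, 'ba')
  5 → (4, 'beadba')
  6 → (1, 'caabeadba')
  7 → (0, 'ccaabeadba')
  8 → (7, 'dba')
  9 → (5, 'eadba')

[9, 2, 3, 6, 8, 4, 1, 0, 7, 5]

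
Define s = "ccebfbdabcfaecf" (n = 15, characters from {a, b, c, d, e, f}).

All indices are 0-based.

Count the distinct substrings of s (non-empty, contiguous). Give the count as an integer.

110

rank→(start, suffix):
  0 → (7, 'abcfaecf')
  1 → (11, 'aecf')
  2 → (8, 'bcfaecf')
  3 → (5, 'bdabcfaecf')
  4 → (3, 'bfbdabcfaecf')
  5 → (0, 'ccebfbdabcfaecf')
  6 → (1, 'cebfbdabcfaecf')
  7 → (13, 'cf')
  8 → (9, 'cfaecf')
  9 → (6, 'dabcfaecf')
  10 → (2, 'ebfbdabcfaecf')
  11 → (12, 'ecf')
  12 → (14, 'f')
  13 → (10, 'faecf')
  14 → (4, 'fbdabcfaecf')

SA = [7, 11, 8, 5, 3, 0, 1, 13, 9, 6, 2, 12, 14, 10, 4]
i: (SA[i-1],SA[i]) lcp shared
  1: (7,11) 1 'a'
  2: (11,8) 0 ''
  3: (8,5) 1 'b'
  4: (5,3) 1 'b'
  5: (3,0) 0 ''
  6: (0,1) 1 'c'
  7: (1,13) 1 'c'
  8: (13,9) 2 'cf'
  9: (9,6) 0 ''
  10: (6,2) 0 ''
  11: (2,12) 1 'e'
  12: (12,14) 0 ''
  13: (14,10) 1 'f'
  14: (10,4) 1 'f'

n(n+1)/2 = 15·16/2 = 120
Σ LCP = 0 + 1 + 0 + 1 + 1 + 0 + 1 + 1 + 2 + 0 + 0 + 1 + 0 + 1 + 1 = 10
distinct = 120 − 10 = 110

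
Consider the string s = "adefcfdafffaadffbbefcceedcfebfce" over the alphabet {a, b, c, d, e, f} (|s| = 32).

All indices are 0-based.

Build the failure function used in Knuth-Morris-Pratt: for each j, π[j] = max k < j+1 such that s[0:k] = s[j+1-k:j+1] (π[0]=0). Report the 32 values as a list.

[0, 0, 0, 0, 0, 0, 0, 1, 0, 0, 0, 1, 1, 2, 0, 0, 0, 0, 0, 0, 0, 0, 0, 0, 0, 0, 0, 0, 0, 0, 0, 0]

π[0] = 0
j=1 s[j]='d': π[1]=0 (border '')
j=2 s[j]='e': π[2]=0 (border '')
j=3 s[j]='f': π[3]=0 (border '')
j=4 s[j]='c': π[4]=0 (border '')
j=5 s[j]='f': π[5]=0 (border '')
j=6 s[j]='d': π[6]=0 (border '')
j=7 s[j]='a': π[7]=1 (border 'a')
j=8 s[j]='f': k: 1→0; π[8]=0 (border '')
j=9 s[j]='f': π[9]=0 (border '')
j=10 s[j]='f': π[10]=0 (border '')
j=11 s[j]='a': π[11]=1 (border 'a')
j=12 s[j]='a': k: 1→0; π[12]=1 (border 'a')
j=13 s[j]='d': π[13]=2 (border 'ad')
j=14 s[j]='f': k: 2→0; π[14]=0 (border '')
j=15 s[j]='f': π[15]=0 (border '')
j=16 s[j]='b': π[16]=0 (border '')
j=17 s[j]='b': π[17]=0 (border '')
j=18 s[j]='e': π[18]=0 (border '')
j=19 s[j]='f': π[19]=0 (border '')
j=20 s[j]='c': π[20]=0 (border '')
j=21 s[j]='c': π[21]=0 (border '')
j=22 s[j]='e': π[22]=0 (border '')
j=23 s[j]='e': π[23]=0 (border '')
j=24 s[j]='d': π[24]=0 (border '')
j=25 s[j]='c': π[25]=0 (border '')
j=26 s[j]='f': π[26]=0 (border '')
j=27 s[j]='e': π[27]=0 (border '')
j=28 s[j]='b': π[28]=0 (border '')
j=29 s[j]='f': π[29]=0 (border '')
j=30 s[j]='c': π[30]=0 (border '')
j=31 s[j]='e': π[31]=0 (border '')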